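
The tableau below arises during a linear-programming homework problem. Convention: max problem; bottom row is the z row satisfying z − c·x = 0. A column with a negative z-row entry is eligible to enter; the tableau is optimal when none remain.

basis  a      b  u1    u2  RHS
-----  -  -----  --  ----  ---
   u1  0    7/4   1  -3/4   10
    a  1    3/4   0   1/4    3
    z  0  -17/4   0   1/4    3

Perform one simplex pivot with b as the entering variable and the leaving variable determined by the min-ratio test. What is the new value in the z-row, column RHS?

20

Ratio test on column b — row 1: 10/(7/4) = 40/7; row 2: 3/(3/4) = 4. Minimum is 4 at row 2 (a leaves); pivot element 3/4.
Divide row 2 by 3/4; eliminate column b from the other rows.
z-row update in column RHS: 3 − (-17/4)·4 = 20.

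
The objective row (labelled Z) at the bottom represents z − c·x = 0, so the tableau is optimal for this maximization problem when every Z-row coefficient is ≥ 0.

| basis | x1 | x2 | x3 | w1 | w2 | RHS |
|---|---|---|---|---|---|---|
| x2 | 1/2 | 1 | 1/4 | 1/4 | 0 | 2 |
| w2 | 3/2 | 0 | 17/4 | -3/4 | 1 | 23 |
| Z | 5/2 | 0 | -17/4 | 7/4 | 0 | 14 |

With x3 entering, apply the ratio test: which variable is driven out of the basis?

w2

Column x3 entries and ratios — x2: 2/(1/4) = 8; w2: 23/(17/4) = 92/17.
Smallest ratio is 92/17 in the row of w2, so w2 leaves.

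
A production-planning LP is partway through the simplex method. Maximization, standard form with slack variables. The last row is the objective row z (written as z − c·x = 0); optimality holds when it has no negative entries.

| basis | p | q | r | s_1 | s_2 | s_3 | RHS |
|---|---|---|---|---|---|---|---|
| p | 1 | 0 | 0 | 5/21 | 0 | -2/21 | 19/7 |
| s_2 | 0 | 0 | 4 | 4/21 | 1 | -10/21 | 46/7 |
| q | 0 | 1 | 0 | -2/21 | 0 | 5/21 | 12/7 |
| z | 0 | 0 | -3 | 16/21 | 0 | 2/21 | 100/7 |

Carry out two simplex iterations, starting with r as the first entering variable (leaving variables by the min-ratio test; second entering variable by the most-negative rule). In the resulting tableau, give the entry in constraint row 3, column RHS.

Ratio test on column r — row 1: entry 0 ≤ 0; row 2: (46/7)/4 = 23/14; row 3: entry 0 ≤ 0. Minimum is 23/14 at row 2 (s_2 leaves); pivot element 4.
Divide row 2 by 4; eliminate column r from the other rows.
Second iteration: most negative z-row entry is -11/42 in column s_3, so s_3 enters.
Ratio test on column s_3 — row 1: entry -2/21 ≤ 0; row 2: entry -5/42 ≤ 0; row 3: (12/7)/(5/21) = 36/5. Minimum is 36/5 at row 3 (q leaves); pivot element 5/21.
Divide row 3 by 5/21; eliminate column s_3 from the other rows.
After both pivots, the entry at constraint row 3, column RHS is 36/5.

36/5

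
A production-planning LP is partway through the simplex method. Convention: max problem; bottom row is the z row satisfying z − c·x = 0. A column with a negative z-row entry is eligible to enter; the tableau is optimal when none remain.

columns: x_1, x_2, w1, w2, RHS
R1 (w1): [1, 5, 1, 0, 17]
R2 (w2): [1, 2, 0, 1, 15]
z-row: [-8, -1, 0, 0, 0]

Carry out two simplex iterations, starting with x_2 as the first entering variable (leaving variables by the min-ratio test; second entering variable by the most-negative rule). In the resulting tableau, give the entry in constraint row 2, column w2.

5/3

Ratio test on column x_2 — row 1: 17/5 = 17/5; row 2: 15/2 = 15/2. Minimum is 17/5 at row 1 (w1 leaves); pivot element 5.
Divide row 1 by 5; eliminate column x_2 from the other rows.
Second iteration: most negative z-row entry is -39/5 in column x_1, so x_1 enters.
Ratio test on column x_1 — row 1: (17/5)/(1/5) = 17; row 2: (41/5)/(3/5) = 41/3. Minimum is 41/3 at row 2 (w2 leaves); pivot element 3/5.
Divide row 2 by 3/5; eliminate column x_1 from the other rows.
After both pivots, the entry at constraint row 2, column w2 is 5/3.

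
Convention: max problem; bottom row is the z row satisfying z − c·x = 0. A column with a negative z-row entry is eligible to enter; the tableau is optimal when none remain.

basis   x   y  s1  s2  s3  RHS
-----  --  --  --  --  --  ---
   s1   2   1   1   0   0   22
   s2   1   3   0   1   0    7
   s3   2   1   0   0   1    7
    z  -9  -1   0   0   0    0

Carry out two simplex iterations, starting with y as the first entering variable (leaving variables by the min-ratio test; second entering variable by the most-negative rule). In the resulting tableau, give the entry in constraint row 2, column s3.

Ratio test on column y — row 1: 22/1 = 22; row 2: 7/3 = 7/3; row 3: 7/1 = 7. Minimum is 7/3 at row 2 (s2 leaves); pivot element 3.
Divide row 2 by 3; eliminate column y from the other rows.
Second iteration: most negative z-row entry is -26/3 in column x, so x enters.
Ratio test on column x — row 1: (59/3)/(5/3) = 59/5; row 2: (7/3)/(1/3) = 7; row 3: (14/3)/(5/3) = 14/5. Minimum is 14/5 at row 3 (s3 leaves); pivot element 5/3.
Divide row 3 by 5/3; eliminate column x from the other rows.
After both pivots, the entry at constraint row 2, column s3 is -1/5.

-1/5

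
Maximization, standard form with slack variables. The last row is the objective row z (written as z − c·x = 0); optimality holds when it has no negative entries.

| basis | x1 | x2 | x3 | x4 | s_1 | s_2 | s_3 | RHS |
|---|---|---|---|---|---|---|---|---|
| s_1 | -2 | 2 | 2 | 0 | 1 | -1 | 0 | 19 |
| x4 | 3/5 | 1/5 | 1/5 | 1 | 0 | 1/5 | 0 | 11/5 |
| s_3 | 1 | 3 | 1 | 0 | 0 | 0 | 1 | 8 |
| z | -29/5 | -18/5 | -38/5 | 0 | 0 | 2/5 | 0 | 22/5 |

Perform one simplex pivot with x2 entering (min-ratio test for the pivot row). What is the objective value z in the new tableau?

14

Ratio test on column x2 — row 1: 19/2 = 19/2; row 2: (11/5)/(1/5) = 11; row 3: 8/3 = 8/3. Minimum is 8/3 at row 3 (s_3 leaves); pivot element 3.
Pivot on row 3; the z-row RHS becomes 22/5 − (-18/5)·(8/3) = 14.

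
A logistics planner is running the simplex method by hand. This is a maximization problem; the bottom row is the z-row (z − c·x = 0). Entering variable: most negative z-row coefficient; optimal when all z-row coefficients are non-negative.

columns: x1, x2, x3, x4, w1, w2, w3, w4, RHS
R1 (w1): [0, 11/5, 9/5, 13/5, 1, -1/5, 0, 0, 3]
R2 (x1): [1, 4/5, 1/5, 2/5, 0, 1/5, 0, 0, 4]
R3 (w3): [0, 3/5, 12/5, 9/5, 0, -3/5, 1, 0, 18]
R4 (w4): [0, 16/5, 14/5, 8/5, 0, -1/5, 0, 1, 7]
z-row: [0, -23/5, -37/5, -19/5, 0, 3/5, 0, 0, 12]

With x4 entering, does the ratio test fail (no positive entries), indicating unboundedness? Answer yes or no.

Column x4 has positive entries in row(s) 1, 2, 3, 4, so the ratio test bounds it — not unbounded.

no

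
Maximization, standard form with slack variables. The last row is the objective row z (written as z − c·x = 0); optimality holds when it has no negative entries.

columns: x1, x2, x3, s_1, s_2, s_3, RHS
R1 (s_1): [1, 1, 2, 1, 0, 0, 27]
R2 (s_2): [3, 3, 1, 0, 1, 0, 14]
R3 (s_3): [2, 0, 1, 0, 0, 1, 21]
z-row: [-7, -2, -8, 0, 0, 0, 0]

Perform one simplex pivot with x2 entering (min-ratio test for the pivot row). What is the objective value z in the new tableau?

28/3

Ratio test on column x2 — row 1: 27/1 = 27; row 2: 14/3 = 14/3; row 3: entry 0 ≤ 0. Minimum is 14/3 at row 2 (s_2 leaves); pivot element 3.
Pivot on row 2; the z-row RHS becomes 0 − (-2)·(14/3) = 28/3.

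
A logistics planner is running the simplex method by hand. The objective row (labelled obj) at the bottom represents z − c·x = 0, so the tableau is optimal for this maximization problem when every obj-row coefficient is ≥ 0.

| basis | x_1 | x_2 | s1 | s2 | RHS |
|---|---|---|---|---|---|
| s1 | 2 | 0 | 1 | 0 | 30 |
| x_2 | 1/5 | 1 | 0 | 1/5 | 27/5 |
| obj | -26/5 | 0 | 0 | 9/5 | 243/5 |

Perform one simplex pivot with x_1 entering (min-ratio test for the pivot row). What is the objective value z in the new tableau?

633/5

Ratio test on column x_1 — row 1: 30/2 = 15; row 2: (27/5)/(1/5) = 27. Minimum is 15 at row 1 (s1 leaves); pivot element 2.
Pivot on row 1; the obj-row RHS becomes 243/5 − (-26/5)·15 = 633/5.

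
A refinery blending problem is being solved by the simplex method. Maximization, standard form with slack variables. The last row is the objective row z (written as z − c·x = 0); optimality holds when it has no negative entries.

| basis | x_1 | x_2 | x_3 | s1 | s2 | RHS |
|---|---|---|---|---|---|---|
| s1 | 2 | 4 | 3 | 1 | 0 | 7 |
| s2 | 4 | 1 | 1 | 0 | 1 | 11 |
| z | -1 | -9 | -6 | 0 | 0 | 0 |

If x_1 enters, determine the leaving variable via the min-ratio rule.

s2

Column x_1 entries and ratios — s1: 7/2 = 7/2; s2: 11/4 = 11/4.
Smallest ratio is 11/4 in the row of s2, so s2 leaves.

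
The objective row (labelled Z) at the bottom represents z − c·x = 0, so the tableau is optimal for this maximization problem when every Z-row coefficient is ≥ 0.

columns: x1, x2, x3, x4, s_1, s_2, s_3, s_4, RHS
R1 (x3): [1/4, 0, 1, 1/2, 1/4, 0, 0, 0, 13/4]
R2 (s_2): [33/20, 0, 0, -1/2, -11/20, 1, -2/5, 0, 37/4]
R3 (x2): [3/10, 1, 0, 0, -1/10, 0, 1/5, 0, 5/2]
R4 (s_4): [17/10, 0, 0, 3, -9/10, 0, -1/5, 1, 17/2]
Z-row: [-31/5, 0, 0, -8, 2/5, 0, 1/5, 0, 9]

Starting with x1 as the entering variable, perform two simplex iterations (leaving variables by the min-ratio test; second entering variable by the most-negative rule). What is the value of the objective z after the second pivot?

538/11

Ratio test on column x1 — row 1: (13/4)/(1/4) = 13; row 2: (37/4)/(33/20) = 185/33; row 3: (5/2)/(3/10) = 25/3; row 4: (17/2)/(17/10) = 5. Minimum is 5 at row 4 (s_4 leaves); pivot element 17/10.
Pivot on row 4; the Z-row RHS becomes 9 − (-31/5)·5 = 40.
Next entering variable (most negative Z-row entry -49/17): s_1.
Ratio test on column s_1 — row 1: 2/(13/34) = 68/13; row 2: 1/(11/34) = 34/11; row 3: 1/(1/17) = 17; row 4: entry -9/17 ≤ 0. Minimum is 34/11 at row 2 (s_2 leaves); pivot element 11/34.
After the second pivot the Z-row RHS is 40 − (-49/17)·(34/11) = 538/11.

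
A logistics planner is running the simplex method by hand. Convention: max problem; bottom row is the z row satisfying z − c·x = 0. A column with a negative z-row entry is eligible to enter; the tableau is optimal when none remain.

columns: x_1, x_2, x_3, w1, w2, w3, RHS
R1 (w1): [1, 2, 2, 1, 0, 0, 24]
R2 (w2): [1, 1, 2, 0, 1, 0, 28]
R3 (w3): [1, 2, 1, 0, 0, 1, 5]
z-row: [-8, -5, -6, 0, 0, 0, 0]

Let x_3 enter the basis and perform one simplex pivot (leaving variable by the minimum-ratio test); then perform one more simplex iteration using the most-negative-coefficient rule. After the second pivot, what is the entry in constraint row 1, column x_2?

0

Ratio test on column x_3 — row 1: 24/2 = 12; row 2: 28/2 = 14; row 3: 5/1 = 5. Minimum is 5 at row 3 (w3 leaves); pivot element 1.
Divide row 3 by 1; eliminate column x_3 from the other rows.
Second iteration: most negative z-row entry is -2 in column x_1, so x_1 enters.
Ratio test on column x_1 — row 1: entry -1 ≤ 0; row 2: entry -1 ≤ 0; row 3: 5/1 = 5. Minimum is 5 at row 3 (x_3 leaves); pivot element 1.
Divide row 3 by 1; eliminate column x_1 from the other rows.
After both pivots, the entry at constraint row 1, column x_2 is 0.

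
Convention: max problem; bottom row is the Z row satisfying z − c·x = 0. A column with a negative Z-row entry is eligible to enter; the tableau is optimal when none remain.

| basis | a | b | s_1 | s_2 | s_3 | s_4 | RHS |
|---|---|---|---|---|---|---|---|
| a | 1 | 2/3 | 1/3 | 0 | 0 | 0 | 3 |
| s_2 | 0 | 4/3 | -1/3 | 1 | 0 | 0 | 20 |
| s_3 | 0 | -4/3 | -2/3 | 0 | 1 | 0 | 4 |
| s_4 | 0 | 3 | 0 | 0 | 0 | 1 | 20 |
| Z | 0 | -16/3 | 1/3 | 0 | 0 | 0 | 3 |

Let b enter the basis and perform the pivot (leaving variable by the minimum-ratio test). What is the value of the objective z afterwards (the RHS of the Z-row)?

27

Ratio test on column b — row 1: 3/(2/3) = 9/2; row 2: 20/(4/3) = 15; row 3: entry -4/3 ≤ 0; row 4: 20/3 = 20/3. Minimum is 9/2 at row 1 (a leaves); pivot element 2/3.
Pivot on row 1; the Z-row RHS becomes 3 − (-16/3)·(9/2) = 27.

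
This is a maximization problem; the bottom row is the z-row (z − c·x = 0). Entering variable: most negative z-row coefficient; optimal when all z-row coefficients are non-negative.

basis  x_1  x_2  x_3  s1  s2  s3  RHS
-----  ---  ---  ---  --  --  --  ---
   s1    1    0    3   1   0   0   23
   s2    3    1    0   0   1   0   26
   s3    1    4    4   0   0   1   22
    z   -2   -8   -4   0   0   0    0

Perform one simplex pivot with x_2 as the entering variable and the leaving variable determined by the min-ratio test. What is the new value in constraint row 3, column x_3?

1

Ratio test on column x_2 — row 1: entry 0 ≤ 0; row 2: 26/1 = 26; row 3: 22/4 = 11/2. Minimum is 11/2 at row 3 (s3 leaves); pivot element 4.
Divide row 3 by 4; eliminate column x_2 from the other rows.
In the new row 3, the x_3 entry is the old entry divided by the pivot: 4/4 = 1.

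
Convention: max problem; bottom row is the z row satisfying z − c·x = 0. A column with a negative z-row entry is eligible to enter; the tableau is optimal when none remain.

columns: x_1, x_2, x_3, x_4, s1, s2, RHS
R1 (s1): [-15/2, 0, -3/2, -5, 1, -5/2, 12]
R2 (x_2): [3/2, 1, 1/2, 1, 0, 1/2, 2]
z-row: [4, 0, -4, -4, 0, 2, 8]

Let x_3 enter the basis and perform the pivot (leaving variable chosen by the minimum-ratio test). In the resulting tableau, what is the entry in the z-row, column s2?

6

Ratio test on column x_3 — row 1: entry -3/2 ≤ 0; row 2: 2/(1/2) = 4. Minimum is 4 at row 2 (x_2 leaves); pivot element 1/2.
Divide row 2 by 1/2; eliminate column x_3 from the other rows.
z-row update in column s2: 2 − (-4)·1 = 6.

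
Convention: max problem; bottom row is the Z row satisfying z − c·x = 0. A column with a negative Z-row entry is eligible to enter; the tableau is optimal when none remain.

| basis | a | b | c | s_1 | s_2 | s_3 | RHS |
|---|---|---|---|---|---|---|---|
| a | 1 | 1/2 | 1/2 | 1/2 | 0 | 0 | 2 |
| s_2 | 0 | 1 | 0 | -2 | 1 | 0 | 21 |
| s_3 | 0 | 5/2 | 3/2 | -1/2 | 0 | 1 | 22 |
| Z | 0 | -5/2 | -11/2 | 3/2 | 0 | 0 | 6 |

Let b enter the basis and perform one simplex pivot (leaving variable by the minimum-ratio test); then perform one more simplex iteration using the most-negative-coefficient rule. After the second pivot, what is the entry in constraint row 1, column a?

Ratio test on column b — row 1: 2/(1/2) = 4; row 2: 21/1 = 21; row 3: 22/(5/2) = 44/5. Minimum is 4 at row 1 (a leaves); pivot element 1/2.
Divide row 1 by 1/2; eliminate column b from the other rows.
Second iteration: most negative Z-row entry is -3 in column c, so c enters.
Ratio test on column c — row 1: 4/1 = 4; row 2: entry -1 ≤ 0; row 3: entry -1 ≤ 0. Minimum is 4 at row 1 (b leaves); pivot element 1.
Divide row 1 by 1; eliminate column c from the other rows.
After both pivots, the entry at constraint row 1, column a is 2.

2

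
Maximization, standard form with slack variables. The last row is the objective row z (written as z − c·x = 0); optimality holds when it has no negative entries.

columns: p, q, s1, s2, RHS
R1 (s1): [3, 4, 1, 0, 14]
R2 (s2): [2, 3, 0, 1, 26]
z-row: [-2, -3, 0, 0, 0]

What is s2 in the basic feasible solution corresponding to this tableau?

26

s2 is basic (row 2); its value is the RHS of that row, 26.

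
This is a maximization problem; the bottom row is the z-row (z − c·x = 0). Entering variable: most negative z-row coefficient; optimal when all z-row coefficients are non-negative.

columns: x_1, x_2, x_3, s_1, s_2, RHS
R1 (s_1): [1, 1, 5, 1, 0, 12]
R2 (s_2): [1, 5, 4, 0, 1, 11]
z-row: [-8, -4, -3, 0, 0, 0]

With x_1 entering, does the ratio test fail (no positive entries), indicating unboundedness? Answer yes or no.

no

Column x_1 has positive entries in row(s) 1, 2, so the ratio test bounds it — not unbounded.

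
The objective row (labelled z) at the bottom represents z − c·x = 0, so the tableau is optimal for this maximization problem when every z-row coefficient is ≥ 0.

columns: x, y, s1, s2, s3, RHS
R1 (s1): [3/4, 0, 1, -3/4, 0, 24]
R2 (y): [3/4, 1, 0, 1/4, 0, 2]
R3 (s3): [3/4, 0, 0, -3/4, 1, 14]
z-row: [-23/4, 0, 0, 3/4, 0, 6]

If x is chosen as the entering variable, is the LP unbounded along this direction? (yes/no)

no

Column x has positive entries in row(s) 1, 2, 3, so the ratio test bounds it — not unbounded.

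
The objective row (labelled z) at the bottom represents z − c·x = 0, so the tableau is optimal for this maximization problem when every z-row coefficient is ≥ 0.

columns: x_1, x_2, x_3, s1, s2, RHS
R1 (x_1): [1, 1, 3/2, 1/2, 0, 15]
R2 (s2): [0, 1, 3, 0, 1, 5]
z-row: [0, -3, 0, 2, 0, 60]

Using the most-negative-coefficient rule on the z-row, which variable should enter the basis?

x_2

Negative z-row entries: x_2: -3.
The most negative is -3 in column x_2, so x_2 enters.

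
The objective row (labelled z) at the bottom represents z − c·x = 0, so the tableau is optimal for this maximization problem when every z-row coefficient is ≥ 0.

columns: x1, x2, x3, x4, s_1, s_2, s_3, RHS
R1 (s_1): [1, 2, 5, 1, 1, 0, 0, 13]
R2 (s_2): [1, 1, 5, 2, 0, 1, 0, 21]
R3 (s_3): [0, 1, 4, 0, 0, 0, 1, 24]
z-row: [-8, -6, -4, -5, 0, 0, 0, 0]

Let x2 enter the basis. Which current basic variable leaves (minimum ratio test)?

s_1

Column x2 entries and ratios — s_1: 13/2 = 13/2; s_2: 21/1 = 21; s_3: 24/1 = 24.
Smallest ratio is 13/2 in the row of s_1, so s_1 leaves.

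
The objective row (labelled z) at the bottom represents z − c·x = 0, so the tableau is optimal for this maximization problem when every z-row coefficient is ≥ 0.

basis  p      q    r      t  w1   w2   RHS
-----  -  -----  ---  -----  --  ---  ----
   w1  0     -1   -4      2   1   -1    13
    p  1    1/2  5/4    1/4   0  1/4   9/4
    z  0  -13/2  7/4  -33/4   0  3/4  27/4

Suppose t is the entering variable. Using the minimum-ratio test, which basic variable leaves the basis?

w1

Column t entries and ratios — w1: 13/2 = 13/2; p: (9/4)/(1/4) = 9.
Smallest ratio is 13/2 in the row of w1, so w1 leaves.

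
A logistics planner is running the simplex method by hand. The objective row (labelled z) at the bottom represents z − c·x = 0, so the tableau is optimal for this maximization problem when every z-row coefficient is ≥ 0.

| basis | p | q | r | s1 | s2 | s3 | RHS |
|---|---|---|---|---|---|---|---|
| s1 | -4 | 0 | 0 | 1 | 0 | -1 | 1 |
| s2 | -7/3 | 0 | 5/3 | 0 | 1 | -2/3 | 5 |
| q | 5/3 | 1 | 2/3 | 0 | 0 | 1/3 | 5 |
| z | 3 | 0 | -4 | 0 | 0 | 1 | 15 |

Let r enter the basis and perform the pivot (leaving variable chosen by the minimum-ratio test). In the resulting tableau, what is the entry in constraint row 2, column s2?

3/5

Ratio test on column r — row 1: entry 0 ≤ 0; row 2: 5/(5/3) = 3; row 3: 5/(2/3) = 15/2. Minimum is 3 at row 2 (s2 leaves); pivot element 5/3.
Divide row 2 by 5/3; eliminate column r from the other rows.
In the new row 2, the s2 entry is the old entry divided by the pivot: 1/(5/3) = 3/5.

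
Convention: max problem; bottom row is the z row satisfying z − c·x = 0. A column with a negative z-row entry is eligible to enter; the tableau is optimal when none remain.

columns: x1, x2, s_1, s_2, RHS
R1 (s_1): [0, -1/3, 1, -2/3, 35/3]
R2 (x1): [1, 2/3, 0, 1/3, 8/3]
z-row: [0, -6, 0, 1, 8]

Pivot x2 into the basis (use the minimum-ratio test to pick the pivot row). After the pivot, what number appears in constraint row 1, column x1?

Ratio test on column x2 — row 1: entry -1/3 ≤ 0; row 2: (8/3)/(2/3) = 4. Minimum is 4 at row 2 (x1 leaves); pivot element 2/3.
Divide row 2 by 2/3; eliminate column x2 from the other rows.
Row 1 update in column x1: 0 − (-1/3)·(3/2) = 1/2.

1/2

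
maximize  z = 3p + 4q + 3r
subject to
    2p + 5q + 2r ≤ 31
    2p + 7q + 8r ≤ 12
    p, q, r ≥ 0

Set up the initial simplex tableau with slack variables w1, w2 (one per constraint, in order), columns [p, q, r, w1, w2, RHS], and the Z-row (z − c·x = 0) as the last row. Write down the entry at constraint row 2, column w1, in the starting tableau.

0

Slack w1 belongs to constraint 1; its column is the unit vector e_1, so the entry in row 2 is 0.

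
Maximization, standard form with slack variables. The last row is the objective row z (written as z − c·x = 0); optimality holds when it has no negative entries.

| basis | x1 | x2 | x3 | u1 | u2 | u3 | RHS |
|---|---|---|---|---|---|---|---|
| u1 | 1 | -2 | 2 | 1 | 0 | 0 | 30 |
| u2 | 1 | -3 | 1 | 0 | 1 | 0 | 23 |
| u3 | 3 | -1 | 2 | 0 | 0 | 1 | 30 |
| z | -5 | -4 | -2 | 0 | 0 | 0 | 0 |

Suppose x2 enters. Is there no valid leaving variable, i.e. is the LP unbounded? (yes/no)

yes

Every constraint-row entry in column x2 is ≤ 0, so increasing x2 is unbounded.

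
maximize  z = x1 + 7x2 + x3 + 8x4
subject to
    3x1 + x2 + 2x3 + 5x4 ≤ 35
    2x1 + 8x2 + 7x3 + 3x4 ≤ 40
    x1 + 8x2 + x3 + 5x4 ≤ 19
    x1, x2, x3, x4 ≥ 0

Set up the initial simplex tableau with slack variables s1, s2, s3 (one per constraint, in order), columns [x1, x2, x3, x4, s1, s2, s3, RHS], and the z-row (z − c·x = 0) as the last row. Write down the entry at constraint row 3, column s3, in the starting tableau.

1

Slack s3 belongs to constraint 3; its column is the unit vector e_3, so the entry in row 3 is 1.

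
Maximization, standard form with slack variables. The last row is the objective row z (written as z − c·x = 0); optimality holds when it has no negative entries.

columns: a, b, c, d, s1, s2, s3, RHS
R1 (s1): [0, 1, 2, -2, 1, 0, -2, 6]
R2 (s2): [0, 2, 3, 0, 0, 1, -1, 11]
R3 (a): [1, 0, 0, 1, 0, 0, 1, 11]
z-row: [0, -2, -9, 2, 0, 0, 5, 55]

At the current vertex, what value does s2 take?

11

s2 is basic (row 2); its value is the RHS of that row, 11.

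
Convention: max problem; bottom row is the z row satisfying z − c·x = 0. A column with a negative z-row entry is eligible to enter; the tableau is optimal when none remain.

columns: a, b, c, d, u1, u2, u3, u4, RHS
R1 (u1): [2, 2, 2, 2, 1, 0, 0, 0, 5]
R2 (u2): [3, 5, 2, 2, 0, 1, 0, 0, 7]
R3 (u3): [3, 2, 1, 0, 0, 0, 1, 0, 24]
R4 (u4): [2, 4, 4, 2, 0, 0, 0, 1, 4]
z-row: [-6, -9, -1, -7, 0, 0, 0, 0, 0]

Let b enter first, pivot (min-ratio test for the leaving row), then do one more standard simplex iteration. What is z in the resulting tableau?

14

Ratio test on column b — row 1: 5/2 = 5/2; row 2: 7/5 = 7/5; row 3: 24/2 = 12; row 4: 4/4 = 1. Minimum is 1 at row 4 (u4 leaves); pivot element 4.
Pivot on row 4; the z-row RHS becomes 0 − (-9)·1 = 9.
Next entering variable (most negative z-row entry -5/2): d.
Ratio test on column d — row 1: 3/1 = 3; row 2: entry -1/2 ≤ 0; row 3: entry -1 ≤ 0; row 4: 1/(1/2) = 2. Minimum is 2 at row 4 (b leaves); pivot element 1/2.
After the second pivot the z-row RHS is 9 − (-5/2)·2 = 14.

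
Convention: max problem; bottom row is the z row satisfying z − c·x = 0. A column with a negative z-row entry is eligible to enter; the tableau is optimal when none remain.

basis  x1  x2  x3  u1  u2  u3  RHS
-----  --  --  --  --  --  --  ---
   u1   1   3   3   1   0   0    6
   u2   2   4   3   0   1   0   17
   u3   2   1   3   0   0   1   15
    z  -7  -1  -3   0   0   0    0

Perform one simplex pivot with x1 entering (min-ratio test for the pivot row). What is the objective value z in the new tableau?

Ratio test on column x1 — row 1: 6/1 = 6; row 2: 17/2 = 17/2; row 3: 15/2 = 15/2. Minimum is 6 at row 1 (u1 leaves); pivot element 1.
Pivot on row 1; the z-row RHS becomes 0 − (-7)·6 = 42.

42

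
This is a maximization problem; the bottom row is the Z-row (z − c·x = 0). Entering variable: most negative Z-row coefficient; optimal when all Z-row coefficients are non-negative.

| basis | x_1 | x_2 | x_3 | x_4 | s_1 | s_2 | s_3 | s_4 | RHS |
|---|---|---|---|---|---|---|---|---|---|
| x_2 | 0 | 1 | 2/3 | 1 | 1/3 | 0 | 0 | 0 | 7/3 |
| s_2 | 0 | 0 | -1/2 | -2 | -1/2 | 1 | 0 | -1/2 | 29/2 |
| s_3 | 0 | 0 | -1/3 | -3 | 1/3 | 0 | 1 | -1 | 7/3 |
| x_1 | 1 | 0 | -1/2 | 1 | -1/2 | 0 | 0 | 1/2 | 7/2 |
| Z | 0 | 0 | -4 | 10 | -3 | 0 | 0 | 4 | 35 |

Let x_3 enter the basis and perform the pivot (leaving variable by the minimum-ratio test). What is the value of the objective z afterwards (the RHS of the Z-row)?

49

Ratio test on column x_3 — row 1: (7/3)/(2/3) = 7/2; row 2: entry -1/2 ≤ 0; row 3: entry -1/3 ≤ 0; row 4: entry -1/2 ≤ 0. Minimum is 7/2 at row 1 (x_2 leaves); pivot element 2/3.
Pivot on row 1; the Z-row RHS becomes 35 − (-4)·(7/2) = 49.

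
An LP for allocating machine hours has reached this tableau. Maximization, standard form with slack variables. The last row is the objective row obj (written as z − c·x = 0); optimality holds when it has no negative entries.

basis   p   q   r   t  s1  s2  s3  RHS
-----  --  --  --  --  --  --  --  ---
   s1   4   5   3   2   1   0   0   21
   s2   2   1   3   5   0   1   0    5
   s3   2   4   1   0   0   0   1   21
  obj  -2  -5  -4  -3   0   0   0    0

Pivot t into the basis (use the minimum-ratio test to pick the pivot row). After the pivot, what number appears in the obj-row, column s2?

3/5

Ratio test on column t — row 1: 21/2 = 21/2; row 2: 5/5 = 1; row 3: entry 0 ≤ 0. Minimum is 1 at row 2 (s2 leaves); pivot element 5.
Divide row 2 by 5; eliminate column t from the other rows.
obj-row update in column s2: 0 − (-3)·(1/5) = 3/5.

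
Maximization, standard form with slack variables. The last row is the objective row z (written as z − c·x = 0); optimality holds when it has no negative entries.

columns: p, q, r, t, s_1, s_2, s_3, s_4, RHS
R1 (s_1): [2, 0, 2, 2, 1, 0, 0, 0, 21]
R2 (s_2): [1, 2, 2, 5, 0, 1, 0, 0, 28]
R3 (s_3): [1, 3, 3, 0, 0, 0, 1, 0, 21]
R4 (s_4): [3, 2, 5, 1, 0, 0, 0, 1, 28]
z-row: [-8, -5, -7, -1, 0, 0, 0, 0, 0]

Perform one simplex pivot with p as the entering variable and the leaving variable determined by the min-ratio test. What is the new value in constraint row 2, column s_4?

Ratio test on column p — row 1: 21/2 = 21/2; row 2: 28/1 = 28; row 3: 21/1 = 21; row 4: 28/3 = 28/3. Minimum is 28/3 at row 4 (s_4 leaves); pivot element 3.
Divide row 4 by 3; eliminate column p from the other rows.
Row 2 update in column s_4: 0 − 1·(1/3) = -1/3.

-1/3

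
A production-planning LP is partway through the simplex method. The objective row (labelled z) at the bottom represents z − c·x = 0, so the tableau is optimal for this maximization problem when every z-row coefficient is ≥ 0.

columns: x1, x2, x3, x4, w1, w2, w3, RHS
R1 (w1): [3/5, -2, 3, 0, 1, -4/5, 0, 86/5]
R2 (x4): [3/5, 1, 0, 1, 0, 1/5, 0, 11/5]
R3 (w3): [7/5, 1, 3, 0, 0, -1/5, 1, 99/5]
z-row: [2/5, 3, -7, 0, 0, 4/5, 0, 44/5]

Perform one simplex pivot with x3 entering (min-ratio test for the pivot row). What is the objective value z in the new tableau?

Ratio test on column x3 — row 1: (86/5)/3 = 86/15; row 2: entry 0 ≤ 0; row 3: (99/5)/3 = 33/5. Minimum is 86/15 at row 1 (w1 leaves); pivot element 3.
Pivot on row 1; the z-row RHS becomes 44/5 − (-7)·(86/15) = 734/15.

734/15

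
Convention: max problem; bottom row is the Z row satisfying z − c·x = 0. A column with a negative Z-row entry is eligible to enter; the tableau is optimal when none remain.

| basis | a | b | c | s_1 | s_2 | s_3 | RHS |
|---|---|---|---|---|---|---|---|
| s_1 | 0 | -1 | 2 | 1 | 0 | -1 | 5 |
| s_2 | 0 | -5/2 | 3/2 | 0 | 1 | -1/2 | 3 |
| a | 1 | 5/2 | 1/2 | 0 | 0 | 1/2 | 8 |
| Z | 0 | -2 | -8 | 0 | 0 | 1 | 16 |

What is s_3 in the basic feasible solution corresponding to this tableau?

0

s_3 is not in the basis, so in the current basic feasible solution s_3 = 0.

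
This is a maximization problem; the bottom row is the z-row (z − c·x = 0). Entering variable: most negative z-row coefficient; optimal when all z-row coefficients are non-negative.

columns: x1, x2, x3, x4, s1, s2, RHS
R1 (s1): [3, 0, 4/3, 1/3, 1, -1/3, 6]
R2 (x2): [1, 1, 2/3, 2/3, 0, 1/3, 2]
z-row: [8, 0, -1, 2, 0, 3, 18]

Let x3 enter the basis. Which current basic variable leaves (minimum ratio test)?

x2

Column x3 entries and ratios — s1: 6/(4/3) = 9/2; x2: 2/(2/3) = 3.
Smallest ratio is 3 in the row of x2, so x2 leaves.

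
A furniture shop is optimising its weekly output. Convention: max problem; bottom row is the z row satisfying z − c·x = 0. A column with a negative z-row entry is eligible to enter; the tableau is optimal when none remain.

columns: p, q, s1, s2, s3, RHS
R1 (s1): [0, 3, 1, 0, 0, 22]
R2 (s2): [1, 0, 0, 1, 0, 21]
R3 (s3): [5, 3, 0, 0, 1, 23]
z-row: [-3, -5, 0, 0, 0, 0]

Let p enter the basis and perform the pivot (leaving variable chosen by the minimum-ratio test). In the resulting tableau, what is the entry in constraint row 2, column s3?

-1/5

Ratio test on column p — row 1: entry 0 ≤ 0; row 2: 21/1 = 21; row 3: 23/5 = 23/5. Minimum is 23/5 at row 3 (s3 leaves); pivot element 5.
Divide row 3 by 5; eliminate column p from the other rows.
Row 2 update in column s3: 0 − 1·(1/5) = -1/5.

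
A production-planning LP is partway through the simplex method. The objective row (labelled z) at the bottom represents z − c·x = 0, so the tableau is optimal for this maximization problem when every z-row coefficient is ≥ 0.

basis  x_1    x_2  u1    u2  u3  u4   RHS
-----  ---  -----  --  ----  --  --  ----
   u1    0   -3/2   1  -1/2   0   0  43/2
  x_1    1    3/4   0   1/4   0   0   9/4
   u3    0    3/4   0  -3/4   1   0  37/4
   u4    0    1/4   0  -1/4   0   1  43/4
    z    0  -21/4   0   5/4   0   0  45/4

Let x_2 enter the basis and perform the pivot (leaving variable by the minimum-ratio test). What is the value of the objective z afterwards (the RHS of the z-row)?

27

Ratio test on column x_2 — row 1: entry -3/2 ≤ 0; row 2: (9/4)/(3/4) = 3; row 3: (37/4)/(3/4) = 37/3; row 4: (43/4)/(1/4) = 43. Minimum is 3 at row 2 (x_1 leaves); pivot element 3/4.
Pivot on row 2; the z-row RHS becomes 45/4 − (-21/4)·3 = 27.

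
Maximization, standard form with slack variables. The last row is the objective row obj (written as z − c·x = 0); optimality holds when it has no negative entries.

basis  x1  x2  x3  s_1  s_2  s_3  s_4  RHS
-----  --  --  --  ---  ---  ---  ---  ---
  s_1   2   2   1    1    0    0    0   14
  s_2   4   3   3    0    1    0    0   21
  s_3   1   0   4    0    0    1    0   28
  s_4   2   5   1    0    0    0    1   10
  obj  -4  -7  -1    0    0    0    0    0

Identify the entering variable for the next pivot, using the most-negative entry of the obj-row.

Negative obj-row entries: x1: -4, x2: -7, x3: -1.
The most negative is -7 in column x2, so x2 enters.

x2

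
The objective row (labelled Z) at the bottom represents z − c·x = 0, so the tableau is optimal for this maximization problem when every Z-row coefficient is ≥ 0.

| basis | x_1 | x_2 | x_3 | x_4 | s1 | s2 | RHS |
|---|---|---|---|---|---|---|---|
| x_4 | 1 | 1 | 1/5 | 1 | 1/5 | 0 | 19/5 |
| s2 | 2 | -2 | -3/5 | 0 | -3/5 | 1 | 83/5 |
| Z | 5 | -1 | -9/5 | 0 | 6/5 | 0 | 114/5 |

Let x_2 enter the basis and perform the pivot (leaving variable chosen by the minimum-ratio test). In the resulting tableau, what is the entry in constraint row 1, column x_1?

Ratio test on column x_2 — row 1: (19/5)/1 = 19/5; row 2: entry -2 ≤ 0. Minimum is 19/5 at row 1 (x_4 leaves); pivot element 1.
Divide row 1 by 1; eliminate column x_2 from the other rows.
In the new row 1, the x_1 entry is the old entry divided by the pivot: 1/1 = 1.

1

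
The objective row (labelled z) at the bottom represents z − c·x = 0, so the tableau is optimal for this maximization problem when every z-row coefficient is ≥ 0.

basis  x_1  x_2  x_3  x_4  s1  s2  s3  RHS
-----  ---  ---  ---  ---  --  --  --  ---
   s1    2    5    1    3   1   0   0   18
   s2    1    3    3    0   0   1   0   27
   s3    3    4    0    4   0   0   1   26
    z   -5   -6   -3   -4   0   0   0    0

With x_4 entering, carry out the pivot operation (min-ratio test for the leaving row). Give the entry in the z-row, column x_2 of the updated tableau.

2/3

Ratio test on column x_4 — row 1: 18/3 = 6; row 2: entry 0 ≤ 0; row 3: 26/4 = 13/2. Minimum is 6 at row 1 (s1 leaves); pivot element 3.
Divide row 1 by 3; eliminate column x_4 from the other rows.
z-row update in column x_2: -6 − (-4)·(5/3) = 2/3.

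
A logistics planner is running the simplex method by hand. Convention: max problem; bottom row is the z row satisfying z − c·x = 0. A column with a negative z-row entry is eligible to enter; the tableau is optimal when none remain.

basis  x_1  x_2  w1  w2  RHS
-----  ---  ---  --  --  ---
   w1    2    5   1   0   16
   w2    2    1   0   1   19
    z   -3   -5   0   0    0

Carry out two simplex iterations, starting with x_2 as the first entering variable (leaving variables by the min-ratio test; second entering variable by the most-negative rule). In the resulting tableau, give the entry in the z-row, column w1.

Ratio test on column x_2 — row 1: 16/5 = 16/5; row 2: 19/1 = 19. Minimum is 16/5 at row 1 (w1 leaves); pivot element 5.
Divide row 1 by 5; eliminate column x_2 from the other rows.
Second iteration: most negative z-row entry is -1 in column x_1, so x_1 enters.
Ratio test on column x_1 — row 1: (16/5)/(2/5) = 8; row 2: (79/5)/(8/5) = 79/8. Minimum is 8 at row 1 (x_2 leaves); pivot element 2/5.
Divide row 1 by 2/5; eliminate column x_1 from the other rows.
After both pivots, the entry at the z-row, column w1 is 3/2.

3/2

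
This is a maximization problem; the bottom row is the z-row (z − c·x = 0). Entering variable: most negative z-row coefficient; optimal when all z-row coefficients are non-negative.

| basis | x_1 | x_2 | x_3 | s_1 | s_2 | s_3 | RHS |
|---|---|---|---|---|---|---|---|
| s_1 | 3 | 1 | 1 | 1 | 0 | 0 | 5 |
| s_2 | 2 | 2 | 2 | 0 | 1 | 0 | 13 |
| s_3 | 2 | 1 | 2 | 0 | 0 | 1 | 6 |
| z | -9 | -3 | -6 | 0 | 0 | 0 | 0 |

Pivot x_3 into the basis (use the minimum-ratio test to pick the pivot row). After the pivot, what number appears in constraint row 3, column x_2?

1/2

Ratio test on column x_3 — row 1: 5/1 = 5; row 2: 13/2 = 13/2; row 3: 6/2 = 3. Minimum is 3 at row 3 (s_3 leaves); pivot element 2.
Divide row 3 by 2; eliminate column x_3 from the other rows.
In the new row 3, the x_2 entry is the old entry divided by the pivot: 1/2 = 1/2.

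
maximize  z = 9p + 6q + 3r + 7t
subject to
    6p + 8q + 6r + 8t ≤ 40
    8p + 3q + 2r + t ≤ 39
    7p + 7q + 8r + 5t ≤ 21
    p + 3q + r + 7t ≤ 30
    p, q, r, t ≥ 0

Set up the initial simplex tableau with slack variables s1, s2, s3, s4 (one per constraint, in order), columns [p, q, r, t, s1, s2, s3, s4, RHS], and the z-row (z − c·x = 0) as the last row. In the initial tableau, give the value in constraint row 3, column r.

Constraint 3 has coefficient 8 on r.

8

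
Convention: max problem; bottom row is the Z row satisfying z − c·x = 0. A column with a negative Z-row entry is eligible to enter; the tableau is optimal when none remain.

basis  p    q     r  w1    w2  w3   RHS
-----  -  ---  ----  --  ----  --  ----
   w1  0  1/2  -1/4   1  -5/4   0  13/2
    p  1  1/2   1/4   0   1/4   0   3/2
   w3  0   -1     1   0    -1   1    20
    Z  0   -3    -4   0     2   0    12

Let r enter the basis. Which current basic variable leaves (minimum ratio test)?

Column r entries and ratios — w1: -1/4 ≤ 0, skip; p: (3/2)/(1/4) = 6; w3: 20/1 = 20.
Smallest ratio is 6 in the row of p, so p leaves.

p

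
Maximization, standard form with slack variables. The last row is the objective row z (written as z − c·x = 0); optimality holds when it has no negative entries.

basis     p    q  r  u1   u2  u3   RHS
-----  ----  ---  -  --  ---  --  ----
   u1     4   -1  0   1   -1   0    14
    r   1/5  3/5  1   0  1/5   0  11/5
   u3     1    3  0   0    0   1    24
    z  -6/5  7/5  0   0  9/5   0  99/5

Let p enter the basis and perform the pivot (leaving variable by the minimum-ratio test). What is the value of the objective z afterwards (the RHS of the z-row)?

Ratio test on column p — row 1: 14/4 = 7/2; row 2: (11/5)/(1/5) = 11; row 3: 24/1 = 24. Minimum is 7/2 at row 1 (u1 leaves); pivot element 4.
Pivot on row 1; the z-row RHS becomes 99/5 − (-6/5)·(7/2) = 24.

24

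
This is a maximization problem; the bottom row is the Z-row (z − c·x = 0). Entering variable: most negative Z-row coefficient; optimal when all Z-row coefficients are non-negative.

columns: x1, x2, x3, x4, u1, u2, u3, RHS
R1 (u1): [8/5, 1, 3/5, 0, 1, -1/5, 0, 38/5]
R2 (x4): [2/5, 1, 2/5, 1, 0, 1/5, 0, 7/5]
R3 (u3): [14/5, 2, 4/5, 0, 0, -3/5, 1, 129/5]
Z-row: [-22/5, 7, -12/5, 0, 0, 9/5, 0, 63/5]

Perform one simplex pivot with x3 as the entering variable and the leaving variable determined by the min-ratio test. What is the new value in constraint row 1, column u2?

Ratio test on column x3 — row 1: (38/5)/(3/5) = 38/3; row 2: (7/5)/(2/5) = 7/2; row 3: (129/5)/(4/5) = 129/4. Minimum is 7/2 at row 2 (x4 leaves); pivot element 2/5.
Divide row 2 by 2/5; eliminate column x3 from the other rows.
Row 1 update in column u2: -1/5 − (3/5)·(1/2) = -1/2.

-1/2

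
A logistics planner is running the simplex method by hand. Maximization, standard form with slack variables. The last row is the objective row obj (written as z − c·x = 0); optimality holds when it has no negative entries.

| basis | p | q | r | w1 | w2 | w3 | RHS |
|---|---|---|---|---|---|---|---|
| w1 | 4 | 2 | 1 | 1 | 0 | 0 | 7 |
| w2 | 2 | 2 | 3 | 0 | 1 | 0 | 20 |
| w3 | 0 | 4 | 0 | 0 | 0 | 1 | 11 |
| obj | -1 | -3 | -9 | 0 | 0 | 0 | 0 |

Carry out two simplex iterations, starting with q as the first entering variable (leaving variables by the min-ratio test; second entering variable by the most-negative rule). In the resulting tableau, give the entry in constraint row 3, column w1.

Ratio test on column q — row 1: 7/2 = 7/2; row 2: 20/2 = 10; row 3: 11/4 = 11/4. Minimum is 11/4 at row 3 (w3 leaves); pivot element 4.
Divide row 3 by 4; eliminate column q from the other rows.
Second iteration: most negative obj-row entry is -9 in column r, so r enters.
Ratio test on column r — row 1: (3/2)/1 = 3/2; row 2: (29/2)/3 = 29/6; row 3: entry 0 ≤ 0. Minimum is 3/2 at row 1 (w1 leaves); pivot element 1.
Divide row 1 by 1; eliminate column r from the other rows.
After both pivots, the entry at constraint row 3, column w1 is 0.

0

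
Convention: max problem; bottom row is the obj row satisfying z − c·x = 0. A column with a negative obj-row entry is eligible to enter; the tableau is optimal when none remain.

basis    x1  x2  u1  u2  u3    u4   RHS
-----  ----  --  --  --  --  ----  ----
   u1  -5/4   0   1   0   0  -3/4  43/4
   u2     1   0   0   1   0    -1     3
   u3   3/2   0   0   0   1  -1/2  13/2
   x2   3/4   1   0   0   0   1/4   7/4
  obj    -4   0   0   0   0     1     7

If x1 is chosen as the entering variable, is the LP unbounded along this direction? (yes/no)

Column x1 has positive entries in row(s) 2, 3, 4, so the ratio test bounds it — not unbounded.

no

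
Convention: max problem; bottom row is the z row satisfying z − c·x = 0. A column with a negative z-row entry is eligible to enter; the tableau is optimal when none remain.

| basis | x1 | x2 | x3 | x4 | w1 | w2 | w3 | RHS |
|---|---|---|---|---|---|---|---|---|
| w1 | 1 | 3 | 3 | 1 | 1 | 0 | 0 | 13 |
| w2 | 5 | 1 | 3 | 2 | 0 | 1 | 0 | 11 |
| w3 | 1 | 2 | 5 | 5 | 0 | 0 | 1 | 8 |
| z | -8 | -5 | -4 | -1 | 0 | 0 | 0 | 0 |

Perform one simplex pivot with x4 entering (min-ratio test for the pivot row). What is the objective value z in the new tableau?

Ratio test on column x4 — row 1: 13/1 = 13; row 2: 11/2 = 11/2; row 3: 8/5 = 8/5. Minimum is 8/5 at row 3 (w3 leaves); pivot element 5.
Pivot on row 3; the z-row RHS becomes 0 − (-1)·(8/5) = 8/5.

8/5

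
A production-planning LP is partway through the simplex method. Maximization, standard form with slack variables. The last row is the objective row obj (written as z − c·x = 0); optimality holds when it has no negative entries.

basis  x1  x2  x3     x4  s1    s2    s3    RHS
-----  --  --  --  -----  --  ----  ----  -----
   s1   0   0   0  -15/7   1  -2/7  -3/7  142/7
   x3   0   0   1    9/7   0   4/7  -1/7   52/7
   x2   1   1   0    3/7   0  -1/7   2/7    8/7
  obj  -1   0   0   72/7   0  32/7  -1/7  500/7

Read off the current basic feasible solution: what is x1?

0

x1 is not in the basis, so in the current basic feasible solution x1 = 0.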